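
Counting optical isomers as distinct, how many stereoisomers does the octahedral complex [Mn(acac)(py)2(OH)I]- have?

The six octahedral sites form three mutually perpendicular trans pairs.
Each acac is bidentate and must span two cis positions.
There are 4 geometric isomers: py cis (3 arrangements, 2 chiral); py trans.
Of these, 2 lack any improper symmetry element and so occur as enantiomeric pairs, giving 4 + 2 = 6 stereoisomers in total.

6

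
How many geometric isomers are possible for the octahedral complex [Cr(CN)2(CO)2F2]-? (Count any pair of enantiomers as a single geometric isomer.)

5

An octahedron has six vertices in three trans pairs; every non-trans pair is cis.
The distinct arrangements are (5 in all): CN trans, CO trans, F trans; CN trans, CO cis, F cis; CN cis, CO cis, F trans; CN cis, CO cis, F cis (chiral); CN cis, CO trans, F cis.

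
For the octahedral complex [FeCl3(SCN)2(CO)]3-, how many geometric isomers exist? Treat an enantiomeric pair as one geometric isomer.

Systematic placement gives 3 geometric isomers: Cl mer, SCN trans; Cl fac, SCN cis; Cl mer, SCN cis.

3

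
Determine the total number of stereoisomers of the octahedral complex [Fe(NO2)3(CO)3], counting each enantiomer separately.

In an octahedral complex each vertex has one trans partner and four cis neighbours.
Working through the distinct placements yields 2 geometric isomers: NO2 mer; NO2 fac.
Each arrangement has an internal mirror plane or centre of symmetry, so none is chiral.

2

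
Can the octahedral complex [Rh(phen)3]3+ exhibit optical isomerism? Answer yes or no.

yes

An octahedron has six vertices in three trans pairs; every non-trans pair is cis.
Each phen is bidentate and must span two cis positions.
Only one geometric arrangement is possible; it has no improper symmetry element, so it exists as a pair of enantiomers (2 stereoisomers).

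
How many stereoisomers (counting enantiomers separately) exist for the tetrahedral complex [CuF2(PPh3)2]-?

1

All four vertices of a tetrahedron are equivalent and mutually adjacent, so cis/trans isomerism cannot arise.
Only one geometric arrangement is possible.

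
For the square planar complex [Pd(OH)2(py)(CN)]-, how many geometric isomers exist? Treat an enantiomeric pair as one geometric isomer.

There are 2 geometric isomers: OH cis; OH trans.

2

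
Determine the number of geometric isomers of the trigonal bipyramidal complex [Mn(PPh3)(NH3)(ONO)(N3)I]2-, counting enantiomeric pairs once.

10

Exhaustive case analysis gives 10 geometric isomers.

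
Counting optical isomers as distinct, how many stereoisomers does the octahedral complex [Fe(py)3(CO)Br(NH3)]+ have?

The six octahedral sites form three mutually perpendicular trans pairs.
Working through the distinct placements yields 4 geometric isomers: py mer (3 arrangements); py fac (chiral).
One of these lacks any improper symmetry element and so occurs as an enantiomeric pair, giving 4 + 1 = 5 stereoisomers in total.

5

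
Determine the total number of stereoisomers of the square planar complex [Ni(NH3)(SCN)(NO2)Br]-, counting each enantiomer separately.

3

In a square planar complex each vertex has one trans partner and two cis neighbours.
There are 3 geometric isomers: (Br/NO2 trans, NH3/SCN trans); (Br/SCN trans, NH3/NO2 trans); (Br/NH3 trans, NO2/SCN trans).
Each arrangement has an internal mirror plane or centre of symmetry, so none is chiral.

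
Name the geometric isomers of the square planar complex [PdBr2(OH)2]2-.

cis and trans

Systematic placement gives 2 geometric isomers: Br cis; Br trans.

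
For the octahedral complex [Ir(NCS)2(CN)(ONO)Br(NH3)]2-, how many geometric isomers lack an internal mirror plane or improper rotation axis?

6

Systematic enumeration (placing each ligand type in turn and discarding arrangements equivalent by rotation or reflection) gives 9 geometric isomers.
Of these, 6 lack any improper symmetry element and so occur as enantiomeric pairs, giving 9 + 6 = 15 stereoisomers in total.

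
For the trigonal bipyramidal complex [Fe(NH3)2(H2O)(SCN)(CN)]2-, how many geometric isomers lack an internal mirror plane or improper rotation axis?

3

A trigonal bipyramid has two axial and three equatorial sites, which are chemically inequivalent.
Exhaustive case analysis gives 7 geometric isomers.
Of these, 3 lack any improper symmetry element and so occur as enantiomeric pairs, giving 7 + 3 = 10 stereoisomers in total.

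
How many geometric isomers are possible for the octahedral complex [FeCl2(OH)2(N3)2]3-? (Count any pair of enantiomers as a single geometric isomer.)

Working through the distinct placements yields 5 geometric isomers: Cl trans, OH trans, N3 trans; Cl trans, OH cis, N3 cis; Cl cis, OH trans, N3 cis; Cl cis, OH cis, N3 cis (chiral); Cl cis, OH cis, N3 trans.

5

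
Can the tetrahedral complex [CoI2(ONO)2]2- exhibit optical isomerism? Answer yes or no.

no

All four vertices of a tetrahedron are equivalent and mutually adjacent, so cis/trans isomerism cannot arise.
Only one geometric arrangement is possible.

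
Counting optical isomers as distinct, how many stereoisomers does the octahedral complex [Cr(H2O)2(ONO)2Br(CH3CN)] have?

In an octahedral complex each vertex has one trans partner and four cis neighbours.
Systematic placement gives 6 geometric isomers: H2O trans, ONO trans; H2O cis, ONO cis (3 arrangements, 2 chiral); H2O cis, ONO trans; H2O trans, ONO cis.
Of these, 2 lack any improper symmetry element and so occur as enantiomeric pairs, giving 6 + 2 = 8 stereoisomers in total.

8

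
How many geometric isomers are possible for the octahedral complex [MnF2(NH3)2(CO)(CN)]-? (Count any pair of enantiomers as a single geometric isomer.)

6

The six octahedral sites form three mutually perpendicular trans pairs.
Working through the distinct placements yields 6 geometric isomers: F trans, NH3 trans; F cis, NH3 cis (3 arrangements, 2 chiral); F cis, NH3 trans; F trans, NH3 cis.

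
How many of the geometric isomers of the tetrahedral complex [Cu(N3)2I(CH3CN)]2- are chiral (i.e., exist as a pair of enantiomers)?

Only one geometric arrangement is possible.

0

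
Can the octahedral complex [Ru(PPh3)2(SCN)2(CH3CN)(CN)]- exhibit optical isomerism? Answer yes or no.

In an octahedral complex each vertex has one trans partner and four cis neighbours.
The distinct arrangements are (6 in all): PPh3 trans, SCN trans; PPh3 cis, SCN cis (3 arrangements, 2 chiral); PPh3 cis, SCN trans; PPh3 trans, SCN cis.
Of these, 2 lack any improper symmetry element and so occur as enantiomeric pairs, giving 6 + 2 = 8 stereoisomers in total.

yes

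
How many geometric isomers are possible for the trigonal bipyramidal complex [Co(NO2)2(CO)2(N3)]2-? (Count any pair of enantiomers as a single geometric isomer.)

A trigonal bipyramid has two axial and three equatorial sites, which are chemically inequivalent.
Placing the ligands in turn and identifying arrangements related by rotation or reflection leaves 5 distinct geometric isomers.

5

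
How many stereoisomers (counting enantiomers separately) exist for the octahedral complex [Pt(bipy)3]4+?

An octahedron has six vertices in three trans pairs; every non-trans pair is cis.
Each bipy is bidentate and must span two cis positions.
Only one geometric arrangement is possible; it has no improper symmetry element, so it exists as a pair of enantiomers (2 stereoisomers).

2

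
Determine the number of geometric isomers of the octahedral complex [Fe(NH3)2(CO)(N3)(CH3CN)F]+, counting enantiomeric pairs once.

Placing the ligands in turn and identifying arrangements related by rotation or reflection leaves 9 distinct geometric isomers.

9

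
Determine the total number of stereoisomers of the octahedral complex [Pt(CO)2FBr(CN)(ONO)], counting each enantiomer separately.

15

The six octahedral sites form three mutually perpendicular trans pairs.
Exhaustive case analysis gives 9 geometric isomers.
Of these, 6 lack any improper symmetry element and so occur as enantiomeric pairs, giving 9 + 6 = 15 stereoisomers in total.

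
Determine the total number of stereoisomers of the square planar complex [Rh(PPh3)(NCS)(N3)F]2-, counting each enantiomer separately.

A square has two trans pairs of vertices; adjacent vertices are cis.
The distinct arrangements are (3 in all): (F/NCS trans, N3/PPh3 trans); (F/PPh3 trans, N3/NCS trans); (F/N3 trans, NCS/PPh3 trans).
Each arrangement has an internal mirror plane or centre of symmetry, so none is chiral.

3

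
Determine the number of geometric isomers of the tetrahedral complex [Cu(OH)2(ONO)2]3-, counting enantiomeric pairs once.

1

All four vertices of a tetrahedron are equivalent and mutually adjacent, so cis/trans isomerism cannot arise.
Only one geometric arrangement is possible.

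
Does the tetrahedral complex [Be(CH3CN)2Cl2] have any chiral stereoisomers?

Only one geometric arrangement is possible.

no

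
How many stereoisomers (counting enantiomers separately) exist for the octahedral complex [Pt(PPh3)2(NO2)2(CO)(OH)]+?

8

Working through the distinct placements yields 6 geometric isomers: PPh3 trans, NO2 cis; PPh3 cis, NO2 cis (3 arrangements, 2 chiral); PPh3 trans, NO2 trans; PPh3 cis, NO2 trans.
Of these, 2 lack any improper symmetry element and so occur as enantiomeric pairs, giving 6 + 2 = 8 stereoisomers in total.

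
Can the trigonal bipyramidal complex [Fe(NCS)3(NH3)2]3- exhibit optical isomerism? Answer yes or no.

A trigonal bipyramid has two axial and three equatorial sites, which are chemically inequivalent.
There are 3 geometric isomers: NH3 both equatorial; NH3 one axial, one equatorial; NH3 both axial.
Each arrangement has an internal mirror plane or centre of symmetry, so none is chiral.

no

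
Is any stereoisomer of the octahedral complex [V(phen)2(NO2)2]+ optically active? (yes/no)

The six octahedral sites form three mutually perpendicular trans pairs.
Each phen is bidentate and must span two cis positions.
There are 2 geometric isomers: NO2 trans; NO2 cis (chiral).
One of these lacks any improper symmetry element and so occurs as an enantiomeric pair, giving 2 + 1 = 3 stereoisomers in total.

yes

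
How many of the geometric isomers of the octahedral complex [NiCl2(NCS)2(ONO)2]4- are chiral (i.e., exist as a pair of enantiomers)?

The six octahedral sites form three mutually perpendicular trans pairs.
Working through the distinct placements yields 5 geometric isomers: Cl trans, NCS trans, ONO trans; Cl trans, NCS cis, ONO cis; Cl cis, NCS cis, ONO trans; Cl cis, NCS cis, ONO cis (chiral); Cl cis, NCS trans, ONO cis.
One of these lacks any improper symmetry element and so occurs as an enantiomeric pair, giving 5 + 1 = 6 stereoisomers in total.

1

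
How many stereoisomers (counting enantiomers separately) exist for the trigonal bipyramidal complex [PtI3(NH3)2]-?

3

In a trigonal bipyramid the two axial positions differ from the three equatorial ones.
Working through the distinct placements yields 3 geometric isomers: NH3 both equatorial; NH3 one axial, one equatorial; NH3 both axial.
Each arrangement has an internal mirror plane or centre of symmetry, so none is chiral.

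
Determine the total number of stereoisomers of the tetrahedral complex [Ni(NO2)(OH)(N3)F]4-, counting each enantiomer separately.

2

All four vertices of a tetrahedron are equivalent and mutually adjacent, so cis/trans isomerism cannot arise.
Only one geometric arrangement is possible; it has no improper symmetry element, so it exists as a pair of enantiomers (2 stereoisomers).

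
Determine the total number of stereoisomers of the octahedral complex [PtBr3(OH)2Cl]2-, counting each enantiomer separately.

3

The six octahedral sites form three mutually perpendicular trans pairs.
Systematic placement gives 3 geometric isomers: Br mer, OH trans; Br mer, OH cis; Br fac, OH cis.
Each arrangement has an internal mirror plane or centre of symmetry, so none is chiral.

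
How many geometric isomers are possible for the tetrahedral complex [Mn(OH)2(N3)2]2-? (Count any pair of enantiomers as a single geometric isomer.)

1

All four vertices of a tetrahedron are equivalent and mutually adjacent, so cis/trans isomerism cannot arise.
Only one geometric arrangement is possible.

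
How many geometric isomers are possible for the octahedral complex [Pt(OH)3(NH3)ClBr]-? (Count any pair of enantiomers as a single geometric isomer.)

Working through the distinct placements yields 4 geometric isomers: OH mer (3 arrangements); OH fac (chiral).

4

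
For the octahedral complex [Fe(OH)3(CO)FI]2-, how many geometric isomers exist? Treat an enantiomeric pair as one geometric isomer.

4

In an octahedral complex each vertex has one trans partner and four cis neighbours.
The distinct arrangements are (4 in all): OH mer (3 arrangements); OH fac (chiral).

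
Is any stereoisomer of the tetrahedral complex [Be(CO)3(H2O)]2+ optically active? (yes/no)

no

All four vertices of a tetrahedron are equivalent and mutually adjacent, so cis/trans isomerism cannot arise.
Only one geometric arrangement is possible.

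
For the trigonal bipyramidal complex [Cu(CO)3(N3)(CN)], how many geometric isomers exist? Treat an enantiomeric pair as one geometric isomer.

4

The distinct arrangements are (4 in all): N3 equatorial, CN axial; N3 axial, CN axial; N3 equatorial, CN equatorial; N3 axial, CN equatorial.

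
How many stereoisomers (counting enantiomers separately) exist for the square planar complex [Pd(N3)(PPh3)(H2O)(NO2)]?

A square has two trans pairs of vertices; adjacent vertices are cis.
There are 3 geometric isomers: (H2O/NO2 trans, N3/PPh3 trans); (H2O/PPh3 trans, N3/NO2 trans); (H2O/N3 trans, NO2/PPh3 trans).
Each arrangement has an internal mirror plane or centre of symmetry, so none is chiral.

3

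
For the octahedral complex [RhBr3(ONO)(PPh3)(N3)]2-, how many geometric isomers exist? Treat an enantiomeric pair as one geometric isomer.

An octahedron has six vertices in three trans pairs; every non-trans pair is cis.
The distinct arrangements are (4 in all): Br mer (3 arrangements); Br fac (chiral).

4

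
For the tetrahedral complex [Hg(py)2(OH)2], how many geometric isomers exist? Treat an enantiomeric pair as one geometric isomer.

1

All four vertices of a tetrahedron are equivalent and mutually adjacent, so cis/trans isomerism cannot arise.
Only one geometric arrangement is possible.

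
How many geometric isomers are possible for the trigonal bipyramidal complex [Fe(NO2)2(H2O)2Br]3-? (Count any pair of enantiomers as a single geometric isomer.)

Placing the ligands in turn and identifying arrangements related by rotation or reflection leaves 5 distinct geometric isomers.

5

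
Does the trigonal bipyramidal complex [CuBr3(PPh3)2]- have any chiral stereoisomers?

no

In a trigonal bipyramid the two axial positions differ from the three equatorial ones.
The distinct arrangements are (3 in all): PPh3 both equatorial; PPh3 one axial, one equatorial; PPh3 both axial.
Each arrangement has an internal mirror plane or centre of symmetry, so none is chiral.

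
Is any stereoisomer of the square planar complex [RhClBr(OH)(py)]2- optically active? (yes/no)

In a square planar complex each vertex has one trans partner and two cis neighbours.
Working through the distinct placements yields 3 geometric isomers: (Br/OH trans, Cl/py trans); (Br/py trans, Cl/OH trans); (Br/Cl trans, OH/py trans).
Each arrangement has an internal mirror plane or centre of symmetry, so none is chiral.

no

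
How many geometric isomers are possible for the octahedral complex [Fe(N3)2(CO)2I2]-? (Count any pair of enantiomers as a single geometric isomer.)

5

In an octahedral complex each vertex has one trans partner and four cis neighbours.
The distinct arrangements are (5 in all): N3 trans, CO trans, I trans; N3 cis, CO trans, I cis; N3 trans, CO cis, I cis; N3 cis, CO cis, I cis (chiral); N3 cis, CO cis, I trans.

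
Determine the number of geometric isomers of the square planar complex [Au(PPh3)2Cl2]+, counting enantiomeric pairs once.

2

A square has two trans pairs of vertices; adjacent vertices are cis.
The distinct arrangements are (2 in all): PPh3 cis; PPh3 trans.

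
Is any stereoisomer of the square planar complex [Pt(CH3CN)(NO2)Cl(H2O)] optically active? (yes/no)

Working through the distinct placements yields 3 geometric isomers: (CH3CN/H2O trans, Cl/NO2 trans); (CH3CN/NO2 trans, Cl/H2O trans); (CH3CN/Cl trans, H2O/NO2 trans).
Each arrangement has an internal mirror plane or centre of symmetry, so none is chiral.

no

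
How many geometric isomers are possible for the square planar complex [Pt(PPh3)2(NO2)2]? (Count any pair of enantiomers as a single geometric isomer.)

2

A square has two trans pairs of vertices; adjacent vertices are cis.
Working through the distinct placements yields 2 geometric isomers: PPh3 cis; PPh3 trans.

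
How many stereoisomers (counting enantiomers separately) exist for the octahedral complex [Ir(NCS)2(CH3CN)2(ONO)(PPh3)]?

An octahedron has six vertices in three trans pairs; every non-trans pair is cis.
Systematic placement gives 6 geometric isomers: NCS trans, CH3CN trans; NCS cis, CH3CN trans; NCS cis, CH3CN cis (3 arrangements, 2 chiral); NCS trans, CH3CN cis.
Of these, 2 lack any improper symmetry element and so occur as enantiomeric pairs, giving 6 + 2 = 8 stereoisomers in total.

8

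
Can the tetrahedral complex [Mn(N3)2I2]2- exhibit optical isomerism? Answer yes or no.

In a tetrahedral complex all four positions are equivalent and every pair of ligands is adjacent — there is no cis/trans distinction.
Only one geometric arrangement is possible.

no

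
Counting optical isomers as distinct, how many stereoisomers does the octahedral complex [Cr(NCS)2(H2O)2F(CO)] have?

In an octahedral complex each vertex has one trans partner and four cis neighbours.
Systematic placement gives 6 geometric isomers: NCS trans, H2O trans; NCS cis, H2O cis (3 arrangements, 2 chiral); NCS trans, H2O cis; NCS cis, H2O trans.
Of these, 2 lack any improper symmetry element and so occur as enantiomeric pairs, giving 6 + 2 = 8 stereoisomers in total.

8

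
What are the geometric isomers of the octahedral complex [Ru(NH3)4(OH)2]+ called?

cis and trans

In an octahedral complex each vertex has one trans partner and four cis neighbours.
The distinct arrangements are (2 in all): OH trans; OH cis.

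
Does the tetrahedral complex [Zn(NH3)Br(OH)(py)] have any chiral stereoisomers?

All four vertices of a tetrahedron are equivalent and mutually adjacent, so cis/trans isomerism cannot arise.
Only one geometric arrangement is possible; it has no improper symmetry element, so it exists as a pair of enantiomers (2 stereoisomers).

yes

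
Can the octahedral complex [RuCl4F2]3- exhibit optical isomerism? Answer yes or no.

no

In an octahedral complex each vertex has one trans partner and four cis neighbours.
There are 2 geometric isomers: F trans; F cis.
Each arrangement has an internal mirror plane or centre of symmetry, so none is chiral.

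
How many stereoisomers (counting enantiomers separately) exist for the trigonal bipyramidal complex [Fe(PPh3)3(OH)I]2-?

A trigonal bipyramid has two axial and three equatorial sites, which are chemically inequivalent.
Systematic placement gives 4 geometric isomers: OH axial, I axial; OH equatorial, I axial; OH axial, I equatorial; OH equatorial, I equatorial.
Each arrangement has an internal mirror plane or centre of symmetry, so none is chiral.

4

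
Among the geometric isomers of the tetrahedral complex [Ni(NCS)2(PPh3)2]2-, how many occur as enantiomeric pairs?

In a tetrahedral complex all four positions are equivalent and every pair of ligands is adjacent — there is no cis/trans distinction.
Only one geometric arrangement is possible.

0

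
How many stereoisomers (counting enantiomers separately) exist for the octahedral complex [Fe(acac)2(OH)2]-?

3

The six octahedral sites form three mutually perpendicular trans pairs.
Each acac is bidentate and must span two cis positions.
Working through the distinct placements yields 2 geometric isomers: OH trans; OH cis (chiral).
One of these lacks any improper symmetry element and so occurs as an enantiomeric pair, giving 2 + 1 = 3 stereoisomers in total.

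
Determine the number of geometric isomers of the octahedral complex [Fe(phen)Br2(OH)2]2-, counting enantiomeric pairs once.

3

In an octahedral complex each vertex has one trans partner and four cis neighbours.
Each phen is bidentate and must span two cis positions.
There are 3 geometric isomers: Br trans, OH cis; Br cis, OH cis (chiral); Br cis, OH trans.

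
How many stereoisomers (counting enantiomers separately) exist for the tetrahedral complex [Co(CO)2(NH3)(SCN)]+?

All four vertices of a tetrahedron are equivalent and mutually adjacent, so cis/trans isomerism cannot arise.
Only one geometric arrangement is possible.

1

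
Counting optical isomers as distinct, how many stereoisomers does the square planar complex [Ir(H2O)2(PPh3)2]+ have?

2

In a square planar complex each vertex has one trans partner and two cis neighbours.
Working through the distinct placements yields 2 geometric isomers: H2O cis; H2O trans.
Each arrangement has an internal mirror plane or centre of symmetry, so none is chiral.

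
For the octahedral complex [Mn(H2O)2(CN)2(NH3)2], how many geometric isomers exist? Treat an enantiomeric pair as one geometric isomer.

5

The six octahedral sites form three mutually perpendicular trans pairs.
There are 5 geometric isomers: H2O trans, CN trans, NH3 trans; H2O cis, CN trans, NH3 cis; H2O cis, CN cis, NH3 trans; H2O cis, CN cis, NH3 cis (chiral); H2O trans, CN cis, NH3 cis.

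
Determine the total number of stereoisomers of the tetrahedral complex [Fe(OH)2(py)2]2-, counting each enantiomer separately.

1

In a tetrahedral complex all four positions are equivalent and every pair of ligands is adjacent — there is no cis/trans distinction.
Only one geometric arrangement is possible.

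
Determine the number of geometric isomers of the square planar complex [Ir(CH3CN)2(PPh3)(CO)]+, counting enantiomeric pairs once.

Systematic placement gives 2 geometric isomers: CH3CN cis; CH3CN trans.

2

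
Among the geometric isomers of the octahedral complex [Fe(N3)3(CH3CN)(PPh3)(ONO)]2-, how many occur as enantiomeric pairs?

1

An octahedron has six vertices in three trans pairs; every non-trans pair is cis.
Systematic placement gives 4 geometric isomers: N3 mer (3 arrangements); N3 fac (chiral).
One of these lacks any improper symmetry element and so occurs as an enantiomeric pair, giving 4 + 1 = 5 stereoisomers in total.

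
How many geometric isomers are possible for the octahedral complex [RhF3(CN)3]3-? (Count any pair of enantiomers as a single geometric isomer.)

2

In an octahedral complex each vertex has one trans partner and four cis neighbours.
Systematic placement gives 2 geometric isomers: F mer; F fac.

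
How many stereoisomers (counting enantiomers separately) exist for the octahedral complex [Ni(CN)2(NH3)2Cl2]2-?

An octahedron has six vertices in three trans pairs; every non-trans pair is cis.
Systematic placement gives 5 geometric isomers: CN trans, NH3 trans, Cl trans; CN trans, NH3 cis, Cl cis; CN cis, NH3 trans, Cl cis; CN cis, NH3 cis, Cl cis (chiral); CN cis, NH3 cis, Cl trans.
One of these lacks any improper symmetry element and so occurs as an enantiomeric pair, giving 5 + 1 = 6 stereoisomers in total.

6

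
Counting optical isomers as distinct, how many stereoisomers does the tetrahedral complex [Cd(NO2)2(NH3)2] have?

1

Only one geometric arrangement is possible.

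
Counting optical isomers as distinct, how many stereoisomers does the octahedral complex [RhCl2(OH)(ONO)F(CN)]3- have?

15

In an octahedral complex each vertex has one trans partner and four cis neighbours.
Exhaustive case analysis gives 9 geometric isomers.
Of these, 6 lack any improper symmetry element and so occur as enantiomeric pairs, giving 9 + 6 = 15 stereoisomers in total.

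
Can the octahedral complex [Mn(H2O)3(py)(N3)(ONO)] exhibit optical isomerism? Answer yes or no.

Systematic placement gives 4 geometric isomers: H2O mer (3 arrangements); H2O fac (chiral).
One of these lacks any improper symmetry element and so occurs as an enantiomeric pair, giving 4 + 1 = 5 stereoisomers in total.

yes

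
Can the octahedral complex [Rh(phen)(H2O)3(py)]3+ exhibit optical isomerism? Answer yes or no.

no

In an octahedral complex each vertex has one trans partner and four cis neighbours.
Each phen is bidentate and must span two cis positions.
There are 2 geometric isomers: H2O mer; H2O fac.
Each arrangement has an internal mirror plane or centre of symmetry, so none is chiral.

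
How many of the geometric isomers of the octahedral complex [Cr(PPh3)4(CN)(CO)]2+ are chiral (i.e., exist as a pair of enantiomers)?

0

An octahedron has six vertices in three trans pairs; every non-trans pair is cis.
Systematic placement gives 2 geometric isomers: CN and CO mutually trans; CN and CO mutually cis.
Each arrangement has an internal mirror plane or centre of symmetry, so none is chiral.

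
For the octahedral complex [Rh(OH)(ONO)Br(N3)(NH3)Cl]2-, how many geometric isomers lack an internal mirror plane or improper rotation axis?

An octahedron has six vertices in three trans pairs; every non-trans pair is cis.
Exhaustive case analysis gives 15 geometric isomers.
Of these, 15 lack any improper symmetry element and so occur as enantiomeric pairs, giving 15 + 15 = 30 stereoisomers in total.

15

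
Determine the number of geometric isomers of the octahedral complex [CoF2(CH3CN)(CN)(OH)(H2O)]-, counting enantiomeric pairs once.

9

The six octahedral sites form three mutually perpendicular trans pairs.
Systematic enumeration (placing each ligand type in turn and discarding arrangements equivalent by rotation or reflection) gives 9 geometric isomers.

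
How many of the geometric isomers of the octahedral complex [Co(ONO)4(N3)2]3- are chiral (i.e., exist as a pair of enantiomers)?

0

There are 2 geometric isomers: N3 trans; N3 cis.
Each arrangement has an internal mirror plane or centre of symmetry, so none is chiral.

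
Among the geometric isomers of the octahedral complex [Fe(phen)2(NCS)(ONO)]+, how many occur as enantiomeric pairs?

An octahedron has six vertices in three trans pairs; every non-trans pair is cis.
Each phen is bidentate and must span two cis positions.
There are 2 geometric isomers: NCS and ONO mutually trans; NCS and ONO mutually cis (chiral).
One of these lacks any improper symmetry element and so occurs as an enantiomeric pair, giving 2 + 1 = 3 stereoisomers in total.

1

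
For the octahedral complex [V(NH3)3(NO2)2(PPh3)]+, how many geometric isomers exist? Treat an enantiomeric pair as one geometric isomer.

3

The six octahedral sites form three mutually perpendicular trans pairs.
There are 3 geometric isomers: NH3 mer, NO2 cis; NH3 mer, NO2 trans; NH3 fac, NO2 cis.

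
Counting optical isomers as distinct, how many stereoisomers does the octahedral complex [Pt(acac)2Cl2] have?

An octahedron has six vertices in three trans pairs; every non-trans pair is cis.
Each acac is bidentate and must span two cis positions.
The distinct arrangements are (2 in all): Cl trans; Cl cis (chiral).
One of these lacks any improper symmetry element and so occurs as an enantiomeric pair, giving 2 + 1 = 3 stereoisomers in total.

3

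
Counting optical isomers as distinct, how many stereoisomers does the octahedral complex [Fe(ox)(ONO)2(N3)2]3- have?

Each ox is bidentate and must span two cis positions.
Systematic placement gives 3 geometric isomers: ONO cis, N3 trans; ONO cis, N3 cis (chiral); ONO trans, N3 cis.
One of these lacks any improper symmetry element and so occurs as an enantiomeric pair, giving 3 + 1 = 4 stereoisomers in total.

4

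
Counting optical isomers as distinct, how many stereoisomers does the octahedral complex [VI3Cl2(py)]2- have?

3

An octahedron has six vertices in three trans pairs; every non-trans pair is cis.
There are 3 geometric isomers: I mer, Cl trans; I fac, Cl cis; I mer, Cl cis.
Each arrangement has an internal mirror plane or centre of symmetry, so none is chiral.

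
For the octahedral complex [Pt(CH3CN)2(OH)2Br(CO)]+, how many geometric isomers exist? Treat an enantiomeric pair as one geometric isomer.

The six octahedral sites form three mutually perpendicular trans pairs.
There are 6 geometric isomers: CH3CN cis, OH trans; CH3CN cis, OH cis (3 arrangements, 2 chiral); CH3CN trans, OH trans; CH3CN trans, OH cis.

6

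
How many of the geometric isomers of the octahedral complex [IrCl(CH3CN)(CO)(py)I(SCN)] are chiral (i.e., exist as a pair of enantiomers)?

15

The six octahedral sites form three mutually perpendicular trans pairs.
Exhaustive case analysis gives 15 geometric isomers.
Of these, 15 lack any improper symmetry element and so occur as enantiomeric pairs, giving 15 + 15 = 30 stereoisomers in total.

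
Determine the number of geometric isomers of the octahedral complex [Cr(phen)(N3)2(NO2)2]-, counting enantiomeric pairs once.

3

The six octahedral sites form three mutually perpendicular trans pairs.
Each phen is bidentate and must span two cis positions.
Systematic placement gives 3 geometric isomers: N3 trans, NO2 cis; N3 cis, NO2 cis (chiral); N3 cis, NO2 trans.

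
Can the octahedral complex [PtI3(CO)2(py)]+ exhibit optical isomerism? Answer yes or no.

no

The distinct arrangements are (3 in all): I mer, CO trans; I fac, CO cis; I mer, CO cis.
Each arrangement has an internal mirror plane or centre of symmetry, so none is chiral.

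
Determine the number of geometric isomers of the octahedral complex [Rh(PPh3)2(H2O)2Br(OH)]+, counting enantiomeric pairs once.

6

In an octahedral complex each vertex has one trans partner and four cis neighbours.
The distinct arrangements are (6 in all): PPh3 trans, H2O cis; PPh3 cis, H2O cis (3 arrangements, 2 chiral); PPh3 trans, H2O trans; PPh3 cis, H2O trans.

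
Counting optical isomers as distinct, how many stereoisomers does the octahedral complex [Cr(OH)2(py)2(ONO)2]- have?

An octahedron has six vertices in three trans pairs; every non-trans pair is cis.
There are 5 geometric isomers: OH trans, py trans, ONO trans; OH trans, py cis, ONO cis; OH cis, py trans, ONO cis; OH cis, py cis, ONO cis (chiral); OH cis, py cis, ONO trans.
One of these lacks any improper symmetry element and so occurs as an enantiomeric pair, giving 5 + 1 = 6 stereoisomers in total.

6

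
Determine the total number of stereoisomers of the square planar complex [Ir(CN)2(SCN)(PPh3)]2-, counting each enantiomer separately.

2

Systematic placement gives 2 geometric isomers: CN cis; CN trans.
Each arrangement has an internal mirror plane or centre of symmetry, so none is chiral.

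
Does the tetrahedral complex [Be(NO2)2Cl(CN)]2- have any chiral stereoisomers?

In a tetrahedral complex all four positions are equivalent and every pair of ligands is adjacent — there is no cis/trans distinction.
Only one geometric arrangement is possible.

no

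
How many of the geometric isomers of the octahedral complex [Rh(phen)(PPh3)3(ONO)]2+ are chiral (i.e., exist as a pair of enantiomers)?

The six octahedral sites form three mutually perpendicular trans pairs.
Each phen is bidentate and must span two cis positions.
Working through the distinct placements yields 2 geometric isomers: PPh3 fac; PPh3 mer.
Each arrangement has an internal mirror plane or centre of symmetry, so none is chiral.

0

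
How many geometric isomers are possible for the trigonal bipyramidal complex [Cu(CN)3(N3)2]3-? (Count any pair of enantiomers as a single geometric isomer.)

3

A trigonal bipyramid has two axial and three equatorial sites, which are chemically inequivalent.
Systematic placement gives 3 geometric isomers: N3 both equatorial; N3 one axial, one equatorial; N3 both axial.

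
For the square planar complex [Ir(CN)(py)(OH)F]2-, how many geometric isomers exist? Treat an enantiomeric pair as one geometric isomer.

3

There are 3 geometric isomers: (CN/OH trans, F/py trans); (CN/py trans, F/OH trans); (CN/F trans, OH/py trans).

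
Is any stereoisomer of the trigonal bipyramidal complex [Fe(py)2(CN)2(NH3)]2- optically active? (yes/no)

yes

Placing the ligands in turn and identifying arrangements related by rotation or reflection leaves 5 distinct geometric isomers.
One of these lacks any improper symmetry element and so occurs as an enantiomeric pair, giving 5 + 1 = 6 stereoisomers in total.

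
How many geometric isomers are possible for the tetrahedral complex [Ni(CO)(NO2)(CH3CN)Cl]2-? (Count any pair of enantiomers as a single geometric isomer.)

1

In a tetrahedral complex all four positions are equivalent and every pair of ligands is adjacent — there is no cis/trans distinction.
Only one geometric arrangement is possible; it has no improper symmetry element, so it exists as a pair of enantiomers (2 stereoisomers).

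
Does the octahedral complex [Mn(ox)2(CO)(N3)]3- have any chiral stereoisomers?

Each ox is bidentate and must span two cis positions.
The distinct arrangements are (2 in all): CO and N3 mutually trans; CO and N3 mutually cis (chiral).
One of these lacks any improper symmetry element and so occurs as an enantiomeric pair, giving 2 + 1 = 3 stereoisomers in total.

yes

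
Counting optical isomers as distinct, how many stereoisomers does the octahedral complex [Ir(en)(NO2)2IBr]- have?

6

The six octahedral sites form three mutually perpendicular trans pairs.
Each en is bidentate and must span two cis positions.
Systematic placement gives 4 geometric isomers: NO2 cis (3 arrangements, 2 chiral); NO2 trans.
Of these, 2 lack any improper symmetry element and so occur as enantiomeric pairs, giving 4 + 2 = 6 stereoisomers in total.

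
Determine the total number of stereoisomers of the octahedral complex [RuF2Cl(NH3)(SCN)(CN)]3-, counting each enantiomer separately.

The six octahedral sites form three mutually perpendicular trans pairs.
Exhaustive case analysis gives 9 geometric isomers.
Of these, 6 lack any improper symmetry element and so occur as enantiomeric pairs, giving 9 + 6 = 15 stereoisomers in total.

15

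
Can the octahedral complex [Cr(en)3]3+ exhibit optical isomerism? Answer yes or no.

yes

Each en is bidentate and must span two cis positions.
Only one geometric arrangement is possible; it has no improper symmetry element, so it exists as a pair of enantiomers (2 stereoisomers).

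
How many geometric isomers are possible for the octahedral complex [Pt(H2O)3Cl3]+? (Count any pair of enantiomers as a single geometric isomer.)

2

The six octahedral sites form three mutually perpendicular trans pairs.
Systematic placement gives 2 geometric isomers: H2O mer; H2O fac.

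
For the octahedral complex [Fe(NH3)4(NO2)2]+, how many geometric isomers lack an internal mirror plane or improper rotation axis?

0

There are 2 geometric isomers: NO2 trans; NO2 cis.
Each arrangement has an internal mirror plane or centre of symmetry, so none is chiral.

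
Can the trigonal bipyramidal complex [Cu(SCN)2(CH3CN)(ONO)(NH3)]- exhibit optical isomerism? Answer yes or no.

yes

Exhaustive case analysis gives 7 geometric isomers.
Of these, 3 lack any improper symmetry element and so occur as enantiomeric pairs, giving 7 + 3 = 10 stereoisomers in total.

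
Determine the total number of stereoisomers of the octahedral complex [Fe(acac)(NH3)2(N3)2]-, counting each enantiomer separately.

Each acac is bidentate and must span two cis positions.
The distinct arrangements are (3 in all): NH3 cis, N3 trans; NH3 cis, N3 cis (chiral); NH3 trans, N3 cis.
One of these lacks any improper symmetry element and so occurs as an enantiomeric pair, giving 3 + 1 = 4 stereoisomers in total.

4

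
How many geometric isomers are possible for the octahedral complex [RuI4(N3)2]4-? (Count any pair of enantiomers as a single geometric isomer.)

An octahedron has six vertices in three trans pairs; every non-trans pair is cis.
Working through the distinct placements yields 2 geometric isomers: N3 trans; N3 cis.

2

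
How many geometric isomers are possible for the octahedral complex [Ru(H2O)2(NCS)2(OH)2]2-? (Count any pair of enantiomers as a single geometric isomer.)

The distinct arrangements are (5 in all): H2O trans, NCS trans, OH trans; H2O trans, NCS cis, OH cis; H2O cis, NCS cis, OH trans; H2O cis, NCS cis, OH cis (chiral); H2O cis, NCS trans, OH cis.

5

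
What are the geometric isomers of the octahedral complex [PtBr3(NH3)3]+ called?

fac and mer

In an octahedral complex each vertex has one trans partner and four cis neighbours.
Working through the distinct placements yields 2 geometric isomers: Br mer; Br fac.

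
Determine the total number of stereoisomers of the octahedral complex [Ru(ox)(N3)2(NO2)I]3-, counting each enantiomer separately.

The six octahedral sites form three mutually perpendicular trans pairs.
Each ox is bidentate and must span two cis positions.
Systematic placement gives 4 geometric isomers: N3 cis (3 arrangements, 2 chiral); N3 trans.
Of these, 2 lack any improper symmetry element and so occur as enantiomeric pairs, giving 4 + 2 = 6 stereoisomers in total.

6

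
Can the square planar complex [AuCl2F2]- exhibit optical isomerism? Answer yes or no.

A square has two trans pairs of vertices; adjacent vertices are cis.
There are 2 geometric isomers: Cl cis; Cl trans.
Each arrangement has an internal mirror plane or centre of symmetry, so none is chiral.

no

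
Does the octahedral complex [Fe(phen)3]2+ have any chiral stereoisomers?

An octahedron has six vertices in three trans pairs; every non-trans pair is cis.
Each phen is bidentate and must span two cis positions.
Only one geometric arrangement is possible; it has no improper symmetry element, so it exists as a pair of enantiomers (2 stereoisomers).

yes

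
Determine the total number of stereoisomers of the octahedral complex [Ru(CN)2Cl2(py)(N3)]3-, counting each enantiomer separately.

8

The distinct arrangements are (6 in all): CN trans, Cl trans; CN trans, Cl cis; CN cis, Cl cis (3 arrangements, 2 chiral); CN cis, Cl trans.
Of these, 2 lack any improper symmetry element and so occur as enantiomeric pairs, giving 6 + 2 = 8 stereoisomers in total.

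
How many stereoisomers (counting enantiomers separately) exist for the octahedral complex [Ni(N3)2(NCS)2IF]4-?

Systematic placement gives 6 geometric isomers: N3 trans, NCS trans; N3 cis, NCS cis (3 arrangements, 2 chiral); N3 cis, NCS trans; N3 trans, NCS cis.
Of these, 2 lack any improper symmetry element and so occur as enantiomeric pairs, giving 6 + 2 = 8 stereoisomers in total.

8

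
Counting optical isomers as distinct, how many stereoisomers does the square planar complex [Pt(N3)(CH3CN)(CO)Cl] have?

3

There are 3 geometric isomers: (CH3CN/Cl trans, CO/N3 trans); (CH3CN/N3 trans, CO/Cl trans); (CH3CN/CO trans, Cl/N3 trans).
Each arrangement has an internal mirror plane or centre of symmetry, so none is chiral.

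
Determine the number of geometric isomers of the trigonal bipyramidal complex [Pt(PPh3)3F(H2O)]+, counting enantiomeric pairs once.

4

A trigonal bipyramid has two axial and three equatorial sites, which are chemically inequivalent.
Working through the distinct placements yields 4 geometric isomers: F axial, H2O axial; F axial, H2O equatorial; F equatorial, H2O axial; F equatorial, H2O equatorial.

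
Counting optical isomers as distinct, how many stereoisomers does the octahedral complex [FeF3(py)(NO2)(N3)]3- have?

5

The distinct arrangements are (4 in all): F mer (3 arrangements); F fac (chiral).
One of these lacks any improper symmetry element and so occurs as an enantiomeric pair, giving 4 + 1 = 5 stereoisomers in total.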